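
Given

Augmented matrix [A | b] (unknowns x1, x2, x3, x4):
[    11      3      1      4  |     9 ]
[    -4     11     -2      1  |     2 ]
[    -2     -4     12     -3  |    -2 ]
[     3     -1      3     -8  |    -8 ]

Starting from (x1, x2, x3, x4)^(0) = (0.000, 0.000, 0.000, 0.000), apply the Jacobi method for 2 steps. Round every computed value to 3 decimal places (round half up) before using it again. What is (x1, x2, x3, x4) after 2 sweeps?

(0.420, 0.358, 0.280, 1.221)

Iteration 1:
  x1 = (9 - (3)·0.000 - (1)·0.000 - (4)·0.000) / (11) = 0.818
  x2 = (2 - (-4)·0.000 - (-2)·0.000 - (1)·0.000) / (11) = 0.182
  x3 = (-2 - (-2)·0.000 - (-4)·0.000 - (-3)·0.000) / (12) = -0.167
  x4 = (-8 - (3)·0.000 - (-1)·0.000 - (3)·0.000) / (-8) = 1.000
Iteration 2:
  x1 = (9 - (3)·0.182 - (1)·-0.167 - (4)·1.000) / (11) = 0.420
  x2 = (2 - (-4)·0.818 - (-2)·-0.167 - (1)·1.000) / (11) = 0.358
  x3 = (-2 - (-2)·0.818 - (-4)·0.182 - (-3)·1.000) / (12) = 0.280
  x4 = (-8 - (3)·0.818 - (-1)·0.182 - (3)·-0.167) / (-8) = 1.221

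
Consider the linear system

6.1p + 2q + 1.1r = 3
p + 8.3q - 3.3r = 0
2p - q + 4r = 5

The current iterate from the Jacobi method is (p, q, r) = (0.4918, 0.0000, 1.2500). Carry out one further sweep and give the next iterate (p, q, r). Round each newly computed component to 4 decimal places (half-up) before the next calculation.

One sweep:
  p = (3 - (2)·0.0000 - (1.1)·1.2500) / (6.1) = 0.2664
  q = (0 - (1)·0.4918 - (-3.3)·1.2500) / (8.3) = 0.4377
  r = (5 - (2)·0.4918 - (-1)·0.0000) / (4) = 1.0041

(0.2664, 0.4377, 1.0041)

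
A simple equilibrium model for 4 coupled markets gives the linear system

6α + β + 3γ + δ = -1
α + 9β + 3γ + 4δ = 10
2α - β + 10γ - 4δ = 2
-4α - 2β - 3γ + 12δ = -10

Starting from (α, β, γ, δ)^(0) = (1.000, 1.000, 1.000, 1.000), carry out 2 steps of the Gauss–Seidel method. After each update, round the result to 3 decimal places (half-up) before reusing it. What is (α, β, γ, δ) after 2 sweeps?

Iteration 1:
  α = (-1 - (1)·1.000 - (3)·1.000 - (1)·1.000) / (6) = -1.000
  β = (10 - (1)·-1.000 - (3)·1.000 - (4)·1.000) / (9) = 0.444
  γ = (2 - (2)·-1.000 - (-1)·0.444 - (-4)·1.000) / (10) = 0.844
  δ = (-10 - (-4)·-1.000 - (-2)·0.444 - (-3)·0.844) / (12) = -0.882
Iteration 2:
  α = (-1 - (1)·0.444 - (3)·0.844 - (1)·-0.882) / (6) = -0.516
  β = (10 - (1)·-0.516 - (3)·0.844 - (4)·-0.882) / (9) = 1.279
  γ = (2 - (2)·-0.516 - (-1)·1.279 - (-4)·-0.882) / (10) = 0.078
  δ = (-10 - (-4)·-0.516 - (-2)·1.279 - (-3)·0.078) / (12) = -0.773

(-0.516, 1.279, 0.078, -0.773)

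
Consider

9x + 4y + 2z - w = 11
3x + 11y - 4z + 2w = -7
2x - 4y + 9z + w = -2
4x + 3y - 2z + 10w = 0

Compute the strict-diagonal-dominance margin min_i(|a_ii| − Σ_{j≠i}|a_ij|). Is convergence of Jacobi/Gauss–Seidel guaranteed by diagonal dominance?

1

row 1: |9| − (4+2+1) = 2
row 2: |11| − (3+4+2) = 2
row 3: |9| − (2+4+1) = 2
row 4: |10| − (4+3+2) = 1
minimum over rows = 1 → strictly diagonally dominant (convergence guaranteed)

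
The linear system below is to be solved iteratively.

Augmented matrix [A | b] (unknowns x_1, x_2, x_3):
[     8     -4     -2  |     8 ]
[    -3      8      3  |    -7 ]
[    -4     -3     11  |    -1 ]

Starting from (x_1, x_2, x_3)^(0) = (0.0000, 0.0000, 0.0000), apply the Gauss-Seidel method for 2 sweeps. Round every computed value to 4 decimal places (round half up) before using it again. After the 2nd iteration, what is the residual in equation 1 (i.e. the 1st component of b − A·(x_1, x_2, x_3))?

Iteration 1:
  x_1 = (8 - (-4)·0.0000 - (-2)·0.0000) / (8) = 1.0000
  x_2 = (-7 - (-3)·1.0000 - (3)·0.0000) / (8) = -0.5000
  x_3 = (-1 - (-4)·1.0000 - (-3)·-0.5000) / (11) = 0.1364
Iteration 2:
  x_1 = (8 - (-4)·-0.5000 - (-2)·0.1364) / (8) = 0.7841
  x_2 = (-7 - (-3)·0.7841 - (3)·0.1364) / (8) = -0.6321
  x_3 = (-1 - (-4)·0.7841 - (-3)·-0.6321) / (11) = 0.0218
Residual b − A·x = (-0.7576, 0.3437, 0.0003)

-0.7576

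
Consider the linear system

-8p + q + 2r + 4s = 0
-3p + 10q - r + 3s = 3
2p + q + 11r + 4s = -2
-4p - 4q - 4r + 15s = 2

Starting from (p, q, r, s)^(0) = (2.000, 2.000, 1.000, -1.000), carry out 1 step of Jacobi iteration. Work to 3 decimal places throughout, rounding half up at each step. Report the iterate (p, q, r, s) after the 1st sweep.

Iteration 1:
  p = (0 - (1)·2.000 - (2)·1.000 - (4)·-1.000) / (-8) = 0.000
  q = (3 - (-3)·2.000 - (-1)·1.000 - (3)·-1.000) / (10) = 1.300
  r = (-2 - (2)·2.000 - (1)·2.000 - (4)·-1.000) / (11) = -0.364
  s = (2 - (-4)·2.000 - (-4)·2.000 - (-4)·1.000) / (15) = 1.467

(0.000, 1.300, -0.364, 1.467)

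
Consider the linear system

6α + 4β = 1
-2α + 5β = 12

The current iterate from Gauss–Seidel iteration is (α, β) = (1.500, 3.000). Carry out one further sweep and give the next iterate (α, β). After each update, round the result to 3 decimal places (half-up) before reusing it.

(-1.833, 1.667)

One sweep:
  α = (1 - (4)·3.000) / (6) = -1.833
  β = (12 - (-2)·-1.833) / (5) = 1.667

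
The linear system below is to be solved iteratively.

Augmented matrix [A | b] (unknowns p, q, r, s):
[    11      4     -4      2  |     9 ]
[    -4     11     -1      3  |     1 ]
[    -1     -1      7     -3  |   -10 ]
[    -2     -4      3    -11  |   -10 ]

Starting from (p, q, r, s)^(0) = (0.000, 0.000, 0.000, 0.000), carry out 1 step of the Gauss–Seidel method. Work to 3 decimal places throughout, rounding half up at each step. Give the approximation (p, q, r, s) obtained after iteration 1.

(0.818, 0.388, -1.256, 0.277)

Iteration 1:
  p = (9 - (4)·0.000 - (-4)·0.000 - (2)·0.000) / (11) = 0.818
  q = (1 - (-4)·0.818 - (-1)·0.000 - (3)·0.000) / (11) = 0.388
  r = (-10 - (-1)·0.818 - (-1)·0.388 - (-3)·0.000) / (7) = -1.256
  s = (-10 - (-2)·0.818 - (-4)·0.388 - (3)·-1.256) / (-11) = 0.277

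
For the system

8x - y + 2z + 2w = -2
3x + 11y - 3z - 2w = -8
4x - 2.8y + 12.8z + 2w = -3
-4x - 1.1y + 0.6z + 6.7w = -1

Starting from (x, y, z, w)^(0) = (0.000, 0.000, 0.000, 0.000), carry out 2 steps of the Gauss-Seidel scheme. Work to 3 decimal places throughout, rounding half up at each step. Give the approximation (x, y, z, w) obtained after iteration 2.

Iteration 1:
  x = (-2 - (-1)·0.000 - (2)·0.000 - (2)·0.000) / (8) = -0.250
  y = (-8 - (3)·-0.250 - (-3)·0.000 - (-2)·0.000) / (11) = -0.659
  z = (-3 - (4)·-0.250 - (-2.8)·-0.659 - (2)·0.000) / (12.8) = -0.300
  w = (-1 - (-4)·-0.250 - (-1.1)·-0.659 - (0.6)·-0.300) / (6.7) = -0.380
Iteration 2:
  x = (-2 - (-1)·-0.659 - (2)·-0.300 - (2)·-0.380) / (8) = -0.162
  y = (-8 - (3)·-0.162 - (-3)·-0.300 - (-2)·-0.380) / (11) = -0.834
  z = (-3 - (4)·-0.162 - (-2.8)·-0.834 - (2)·-0.380) / (12.8) = -0.307
  w = (-1 - (-4)·-0.162 - (-1.1)·-0.834 - (0.6)·-0.307) / (6.7) = -0.355

(-0.162, -0.834, -0.307, -0.355)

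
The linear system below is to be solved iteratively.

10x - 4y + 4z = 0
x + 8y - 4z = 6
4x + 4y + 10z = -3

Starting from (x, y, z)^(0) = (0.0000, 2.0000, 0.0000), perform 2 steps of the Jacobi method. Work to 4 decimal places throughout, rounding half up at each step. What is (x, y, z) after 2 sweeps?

(0.7400, 0.1000, -0.9200)

Iteration 1:
  x = (0 - (-4)·2.0000 - (4)·0.0000) / (10) = 0.8000
  y = (6 - (1)·0.0000 - (-4)·0.0000) / (8) = 0.7500
  z = (-3 - (4)·0.0000 - (4)·2.0000) / (10) = -1.1000
Iteration 2:
  x = (0 - (-4)·0.7500 - (4)·-1.1000) / (10) = 0.7400
  y = (6 - (1)·0.8000 - (-4)·-1.1000) / (8) = 0.1000
  z = (-3 - (4)·0.8000 - (4)·0.7500) / (10) = -0.9200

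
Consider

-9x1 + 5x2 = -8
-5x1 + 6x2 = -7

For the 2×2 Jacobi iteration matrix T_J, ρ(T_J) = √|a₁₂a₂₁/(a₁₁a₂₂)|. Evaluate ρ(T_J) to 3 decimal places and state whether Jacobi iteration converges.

a₁₂a₂₁/(a₁₁a₂₂) = (5)·(-5) / ((-9)·(6)) = 0.462963
ρ = √|0.462963| = √0.462963 = 0.680
ρ < 1, so Jacobi converges

0.680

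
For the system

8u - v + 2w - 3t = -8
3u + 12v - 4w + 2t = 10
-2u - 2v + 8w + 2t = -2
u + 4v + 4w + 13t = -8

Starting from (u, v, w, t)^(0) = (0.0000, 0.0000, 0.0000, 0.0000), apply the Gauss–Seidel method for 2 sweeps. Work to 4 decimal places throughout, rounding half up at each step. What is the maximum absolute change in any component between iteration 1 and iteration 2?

Iteration 1:
  u = (-8 - (-1)·0.0000 - (2)·0.0000 - (-3)·0.0000) / (8) = -1.0000
  v = (10 - (3)·-1.0000 - (-4)·0.0000 - (2)·0.0000) / (12) = 1.0833
  w = (-2 - (-2)·-1.0000 - (-2)·1.0833 - (2)·0.0000) / (8) = -0.2292
  t = (-8 - (1)·-1.0000 - (4)·1.0833 - (4)·-0.2292) / (13) = -0.8013
Iteration 2:
  u = (-8 - (-1)·1.0833 - (2)·-0.2292 - (-3)·-0.8013) / (8) = -1.1078
  v = (10 - (3)·-1.1078 - (-4)·-0.2292 - (2)·-0.8013) / (12) = 1.1674
  w = (-2 - (-2)·-1.1078 - (-2)·1.1674 - (2)·-0.8013) / (8) = -0.0348
  t = (-8 - (1)·-1.1078 - (4)·1.1674 - (4)·-0.0348) / (13) = -0.8787
Change: (-0.1078, 0.0841, 0.1944, -0.0774) → max |·| = 0.1944

0.1944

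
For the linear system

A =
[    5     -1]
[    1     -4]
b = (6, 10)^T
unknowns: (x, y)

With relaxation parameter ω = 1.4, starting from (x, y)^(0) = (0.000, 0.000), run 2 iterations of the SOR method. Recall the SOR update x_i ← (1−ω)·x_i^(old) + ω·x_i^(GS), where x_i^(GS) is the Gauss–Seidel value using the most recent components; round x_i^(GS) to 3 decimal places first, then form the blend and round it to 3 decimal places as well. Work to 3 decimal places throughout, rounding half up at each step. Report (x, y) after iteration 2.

(0.193, -2.268)

Iteration 1:
  x: GS value = (6 - (-1)·0.000) / (5) = 1.200;  x ← (1−ω)·0.000 + ω·1.200 = 1.680
  y: GS value = (10 - (1)·1.680) / (-4) = -2.080;  y ← (1−ω)·0.000 + ω·-2.080 = -2.912
Iteration 2:
  x: GS value = (6 - (-1)·-2.912) / (5) = 0.618;  x ← (1−ω)·1.680 + ω·0.618 = 0.193
  y: GS value = (10 - (1)·0.193) / (-4) = -2.452;  y ← (1−ω)·-2.912 + ω·-2.452 = -2.268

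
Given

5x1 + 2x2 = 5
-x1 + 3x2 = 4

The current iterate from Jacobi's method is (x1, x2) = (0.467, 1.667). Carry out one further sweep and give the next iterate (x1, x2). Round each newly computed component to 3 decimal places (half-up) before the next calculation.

One sweep:
  x1 = (5 - (2)·1.667) / (5) = 0.333
  x2 = (4 - (-1)·0.467) / (3) = 1.489

(0.333, 1.489)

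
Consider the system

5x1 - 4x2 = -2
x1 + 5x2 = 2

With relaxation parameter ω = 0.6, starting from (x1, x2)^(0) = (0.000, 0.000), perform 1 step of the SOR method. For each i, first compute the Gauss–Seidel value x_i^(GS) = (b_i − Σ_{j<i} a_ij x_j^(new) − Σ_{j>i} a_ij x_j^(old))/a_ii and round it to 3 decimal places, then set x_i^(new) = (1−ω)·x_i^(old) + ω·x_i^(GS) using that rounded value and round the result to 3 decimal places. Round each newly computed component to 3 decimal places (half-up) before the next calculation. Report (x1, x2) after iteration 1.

Iteration 1:
  x1: GS value = (-2 - (-4)·0.000) / (5) = -0.400;  x1 ← (1−ω)·0.000 + ω·-0.400 = -0.240
  x2: GS value = (2 - (1)·-0.240) / (5) = 0.448;  x2 ← (1−ω)·0.000 + ω·0.448 = 0.269

(-0.240, 0.269)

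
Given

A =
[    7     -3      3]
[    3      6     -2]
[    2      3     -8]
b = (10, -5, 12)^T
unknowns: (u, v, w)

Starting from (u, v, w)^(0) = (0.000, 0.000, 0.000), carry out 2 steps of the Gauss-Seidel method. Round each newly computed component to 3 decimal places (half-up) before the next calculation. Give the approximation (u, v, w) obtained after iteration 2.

(1.504, -2.160, -1.934)

Iteration 1:
  u = (10 - (-3)·0.000 - (3)·0.000) / (7) = 1.429
  v = (-5 - (3)·1.429 - (-2)·0.000) / (6) = -1.548
  w = (12 - (2)·1.429 - (3)·-1.548) / (-8) = -1.723
Iteration 2:
  u = (10 - (-3)·-1.548 - (3)·-1.723) / (7) = 1.504
  v = (-5 - (3)·1.504 - (-2)·-1.723) / (6) = -2.160
  w = (12 - (2)·1.504 - (3)·-2.160) / (-8) = -1.934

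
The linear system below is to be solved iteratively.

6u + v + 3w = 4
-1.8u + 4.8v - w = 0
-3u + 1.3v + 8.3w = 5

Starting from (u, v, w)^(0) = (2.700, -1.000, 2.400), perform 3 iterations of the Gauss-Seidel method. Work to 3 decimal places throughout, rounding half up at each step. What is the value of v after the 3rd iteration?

Iteration 1:
  u = (4 - (1)·-1.000 - (3)·2.400) / (6) = -0.367
  v = (0 - (-1.8)·-0.367 - (-1)·2.400) / (4.8) = 0.362
  w = (5 - (-3)·-0.367 - (1.3)·0.362) / (8.3) = 0.413
Iteration 2:
  u = (4 - (1)·0.362 - (3)·0.413) / (6) = 0.400
  v = (0 - (-1.8)·0.400 - (-1)·0.413) / (4.8) = 0.236
  w = (5 - (-3)·0.400 - (1.3)·0.236) / (8.3) = 0.710
Iteration 3:
  u = (4 - (1)·0.236 - (3)·0.710) / (6) = 0.272
  v = (0 - (-1.8)·0.272 - (-1)·0.710) / (4.8) = 0.250
  w = (5 - (-3)·0.272 - (1.3)·0.250) / (8.3) = 0.662

0.250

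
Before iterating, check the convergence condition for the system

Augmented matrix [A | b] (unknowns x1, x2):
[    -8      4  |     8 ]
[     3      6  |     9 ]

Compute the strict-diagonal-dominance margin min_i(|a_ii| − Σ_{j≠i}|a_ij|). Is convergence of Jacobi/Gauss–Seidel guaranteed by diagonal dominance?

row 1: |-8| − (4) = 4
row 2: |6| − (3) = 3
minimum over rows = 3 → strictly diagonally dominant (convergence guaranteed)

3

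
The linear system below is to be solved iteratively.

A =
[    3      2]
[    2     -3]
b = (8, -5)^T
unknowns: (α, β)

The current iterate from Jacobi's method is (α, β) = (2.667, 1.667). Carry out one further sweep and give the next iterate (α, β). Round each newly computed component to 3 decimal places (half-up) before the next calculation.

One sweep:
  α = (8 - (2)·1.667) / (3) = 1.555
  β = (-5 - (2)·2.667) / (-3) = 3.445

(1.555, 3.445)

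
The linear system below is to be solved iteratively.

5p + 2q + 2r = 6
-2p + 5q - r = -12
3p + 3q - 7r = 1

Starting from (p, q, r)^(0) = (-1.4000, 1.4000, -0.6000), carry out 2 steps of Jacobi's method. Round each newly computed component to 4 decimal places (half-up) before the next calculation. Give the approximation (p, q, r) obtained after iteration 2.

(2.4892, -2.0766, -1.0857)

Iteration 1:
  p = (6 - (2)·1.4000 - (2)·-0.6000) / (5) = 0.8800
  q = (-12 - (-2)·-1.4000 - (-1)·-0.6000) / (5) = -3.0800
  r = (1 - (3)·-1.4000 - (3)·1.4000) / (-7) = -0.1429
Iteration 2:
  p = (6 - (2)·-3.0800 - (2)·-0.1429) / (5) = 2.4892
  q = (-12 - (-2)·0.8800 - (-1)·-0.1429) / (5) = -2.0766
  r = (1 - (3)·0.8800 - (3)·-3.0800) / (-7) = -1.0857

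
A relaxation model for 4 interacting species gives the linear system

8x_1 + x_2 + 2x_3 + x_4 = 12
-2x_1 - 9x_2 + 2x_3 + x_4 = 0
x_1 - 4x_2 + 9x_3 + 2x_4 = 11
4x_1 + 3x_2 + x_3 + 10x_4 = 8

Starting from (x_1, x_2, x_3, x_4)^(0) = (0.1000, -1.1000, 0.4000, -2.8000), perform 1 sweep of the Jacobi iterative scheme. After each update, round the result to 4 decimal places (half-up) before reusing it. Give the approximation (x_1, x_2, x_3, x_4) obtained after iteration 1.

(1.8875, -0.2444, 1.3444, 1.0500)

Iteration 1:
  x_1 = (12 - (1)·-1.1000 - (2)·0.4000 - (1)·-2.8000) / (8) = 1.8875
  x_2 = (0 - (-2)·0.1000 - (2)·0.4000 - (1)·-2.8000) / (-9) = -0.2444
  x_3 = (11 - (1)·0.1000 - (-4)·-1.1000 - (2)·-2.8000) / (9) = 1.3444
  x_4 = (8 - (4)·0.1000 - (3)·-1.1000 - (1)·0.4000) / (10) = 1.0500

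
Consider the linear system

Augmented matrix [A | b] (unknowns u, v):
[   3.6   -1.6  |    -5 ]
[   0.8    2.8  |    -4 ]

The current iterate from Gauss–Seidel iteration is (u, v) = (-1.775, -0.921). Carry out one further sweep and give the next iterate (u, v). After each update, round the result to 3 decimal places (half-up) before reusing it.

One sweep:
  u = (-5 - (-1.6)·-0.921) / (3.6) = -1.798
  v = (-4 - (0.8)·-1.798) / (2.8) = -0.915

(-1.798, -0.915)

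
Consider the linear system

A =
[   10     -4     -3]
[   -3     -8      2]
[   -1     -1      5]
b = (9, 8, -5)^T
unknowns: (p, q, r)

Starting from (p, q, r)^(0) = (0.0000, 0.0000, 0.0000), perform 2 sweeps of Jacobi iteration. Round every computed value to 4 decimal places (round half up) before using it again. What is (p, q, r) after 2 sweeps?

(0.2000, -1.5875, -1.0200)

Iteration 1:
  p = (9 - (-4)·0.0000 - (-3)·0.0000) / (10) = 0.9000
  q = (8 - (-3)·0.0000 - (2)·0.0000) / (-8) = -1.0000
  r = (-5 - (-1)·0.0000 - (-1)·0.0000) / (5) = -1.0000
Iteration 2:
  p = (9 - (-4)·-1.0000 - (-3)·-1.0000) / (10) = 0.2000
  q = (8 - (-3)·0.9000 - (2)·-1.0000) / (-8) = -1.5875
  r = (-5 - (-1)·0.9000 - (-1)·-1.0000) / (5) = -1.0200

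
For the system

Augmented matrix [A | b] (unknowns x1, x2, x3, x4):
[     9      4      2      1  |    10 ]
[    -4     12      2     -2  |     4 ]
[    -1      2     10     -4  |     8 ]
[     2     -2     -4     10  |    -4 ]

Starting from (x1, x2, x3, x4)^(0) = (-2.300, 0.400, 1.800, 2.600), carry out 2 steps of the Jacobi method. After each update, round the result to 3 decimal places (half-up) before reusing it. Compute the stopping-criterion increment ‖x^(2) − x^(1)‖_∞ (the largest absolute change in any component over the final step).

0.757

Iteration 1:
  x1 = (10 - (4)·0.400 - (2)·1.800 - (1)·2.600) / (9) = 0.244
  x2 = (4 - (-4)·-2.300 - (2)·1.800 - (-2)·2.600) / (12) = -0.300
  x3 = (8 - (-1)·-2.300 - (2)·0.400 - (-4)·2.600) / (10) = 1.530
  x4 = (-4 - (2)·-2.300 - (-2)·0.400 - (-4)·1.800) / (10) = 0.860
Iteration 2:
  x1 = (10 - (4)·-0.300 - (2)·1.530 - (1)·0.860) / (9) = 0.809
  x2 = (4 - (-4)·0.244 - (2)·1.530 - (-2)·0.860) / (12) = 0.303
  x3 = (8 - (-1)·0.244 - (2)·-0.300 - (-4)·0.860) / (10) = 1.228
  x4 = (-4 - (2)·0.244 - (-2)·-0.300 - (-4)·1.530) / (10) = 0.103
Change: (0.565, 0.603, -0.302, -0.757) → max |·| = 0.757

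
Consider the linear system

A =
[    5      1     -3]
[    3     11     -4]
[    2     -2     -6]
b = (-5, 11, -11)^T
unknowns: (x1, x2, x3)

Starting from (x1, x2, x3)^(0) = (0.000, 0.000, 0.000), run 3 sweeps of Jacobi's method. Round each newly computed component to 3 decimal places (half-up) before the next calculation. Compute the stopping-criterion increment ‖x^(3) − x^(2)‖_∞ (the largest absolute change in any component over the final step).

Iteration 1:
  x1 = (-5 - (1)·0.000 - (-3)·0.000) / (5) = -1.000
  x2 = (11 - (3)·0.000 - (-4)·0.000) / (11) = 1.000
  x3 = (-11 - (2)·0.000 - (-2)·0.000) / (-6) = 1.833
Iteration 2:
  x1 = (-5 - (1)·1.000 - (-3)·1.833) / (5) = -0.100
  x2 = (11 - (3)·-1.000 - (-4)·1.833) / (11) = 1.939
  x3 = (-11 - (2)·-1.000 - (-2)·1.000) / (-6) = 1.167
Iteration 3:
  x1 = (-5 - (1)·1.939 - (-3)·1.167) / (5) = -0.688
  x2 = (11 - (3)·-0.100 - (-4)·1.167) / (11) = 1.452
  x3 = (-11 - (2)·-0.100 - (-2)·1.939) / (-6) = 1.154
Change: (-0.588, -0.487, -0.013) → max |·| = 0.588

0.588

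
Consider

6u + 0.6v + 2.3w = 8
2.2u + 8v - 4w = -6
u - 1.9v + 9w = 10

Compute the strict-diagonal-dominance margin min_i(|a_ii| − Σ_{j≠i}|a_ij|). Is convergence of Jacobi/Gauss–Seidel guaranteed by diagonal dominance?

row 1: |6| − (0.6+2.3) = 3.1
row 2: |8| − (2.2+4) = 1.8
row 3: |9| − (1+1.9) = 6.1
minimum over rows = 1.8 → strictly diagonally dominant (convergence guaranteed)

1.8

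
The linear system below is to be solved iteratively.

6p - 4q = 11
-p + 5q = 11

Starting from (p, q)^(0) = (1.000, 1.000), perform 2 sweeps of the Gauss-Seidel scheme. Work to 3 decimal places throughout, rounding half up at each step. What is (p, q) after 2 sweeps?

(3.633, 2.927)

Iteration 1:
  p = (11 - (-4)·1.000) / (6) = 2.500
  q = (11 - (-1)·2.500) / (5) = 2.700
Iteration 2:
  p = (11 - (-4)·2.700) / (6) = 3.633
  q = (11 - (-1)·3.633) / (5) = 2.927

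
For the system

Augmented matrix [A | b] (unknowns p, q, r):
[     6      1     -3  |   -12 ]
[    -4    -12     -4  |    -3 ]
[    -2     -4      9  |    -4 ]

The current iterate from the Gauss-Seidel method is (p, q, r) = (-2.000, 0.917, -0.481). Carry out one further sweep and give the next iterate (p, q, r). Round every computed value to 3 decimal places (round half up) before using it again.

(-2.393, 1.208, -0.439)

One sweep:
  p = (-12 - (1)·0.917 - (-3)·-0.481) / (6) = -2.393
  q = (-3 - (-4)·-2.393 - (-4)·-0.481) / (-12) = 1.208
  r = (-4 - (-2)·-2.393 - (-4)·1.208) / (9) = -0.439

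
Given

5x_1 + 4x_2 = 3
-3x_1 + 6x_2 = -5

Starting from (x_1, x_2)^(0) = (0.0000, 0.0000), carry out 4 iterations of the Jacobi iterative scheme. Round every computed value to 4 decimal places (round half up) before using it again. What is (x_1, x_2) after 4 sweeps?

(0.7600, -0.3200)

Iteration 1:
  x_1 = (3 - (4)·0.0000) / (5) = 0.6000
  x_2 = (-5 - (-3)·0.0000) / (6) = -0.8333
Iteration 2:
  x_1 = (3 - (4)·-0.8333) / (5) = 1.2666
  x_2 = (-5 - (-3)·0.6000) / (6) = -0.5333
Iteration 3:
  x_1 = (3 - (4)·-0.5333) / (5) = 1.0266
  x_2 = (-5 - (-3)·1.2666) / (6) = -0.2000
Iteration 4:
  x_1 = (3 - (4)·-0.2000) / (5) = 0.7600
  x_2 = (-5 - (-3)·1.0266) / (6) = -0.3200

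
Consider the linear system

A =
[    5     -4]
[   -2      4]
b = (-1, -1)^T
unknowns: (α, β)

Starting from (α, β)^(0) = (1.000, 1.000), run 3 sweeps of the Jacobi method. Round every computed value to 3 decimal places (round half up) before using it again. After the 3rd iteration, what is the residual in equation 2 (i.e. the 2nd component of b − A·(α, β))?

Iteration 1:
  α = (-1 - (-4)·1.000) / (5) = 0.600
  β = (-1 - (-2)·1.000) / (4) = 0.250
Iteration 2:
  α = (-1 - (-4)·0.250) / (5) = 0.000
  β = (-1 - (-2)·0.600) / (4) = 0.050
Iteration 3:
  α = (-1 - (-4)·0.050) / (5) = -0.160
  β = (-1 - (-2)·0.000) / (4) = -0.250
Residual b − A·x = (-1.200, -0.320)

-0.320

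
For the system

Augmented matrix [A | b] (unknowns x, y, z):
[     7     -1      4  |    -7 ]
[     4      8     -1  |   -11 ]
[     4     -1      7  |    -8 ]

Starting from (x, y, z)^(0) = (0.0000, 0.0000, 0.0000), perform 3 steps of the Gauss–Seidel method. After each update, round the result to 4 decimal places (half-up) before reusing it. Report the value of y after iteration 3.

-1.1597

Iteration 1:
  x = (-7 - (-1)·0.0000 - (4)·0.0000) / (7) = -1.0000
  y = (-11 - (4)·-1.0000 - (-1)·0.0000) / (8) = -0.8750
  z = (-8 - (4)·-1.0000 - (-1)·-0.8750) / (7) = -0.6964
Iteration 2:
  x = (-7 - (-1)·-0.8750 - (4)·-0.6964) / (7) = -0.7271
  y = (-11 - (4)·-0.7271 - (-1)·-0.6964) / (8) = -1.0985
  z = (-8 - (4)·-0.7271 - (-1)·-1.0985) / (7) = -0.8843
Iteration 3:
  x = (-7 - (-1)·-1.0985 - (4)·-0.8843) / (7) = -0.6516
  y = (-11 - (4)·-0.6516 - (-1)·-0.8843) / (8) = -1.1597
  z = (-8 - (4)·-0.6516 - (-1)·-1.1597) / (7) = -0.9362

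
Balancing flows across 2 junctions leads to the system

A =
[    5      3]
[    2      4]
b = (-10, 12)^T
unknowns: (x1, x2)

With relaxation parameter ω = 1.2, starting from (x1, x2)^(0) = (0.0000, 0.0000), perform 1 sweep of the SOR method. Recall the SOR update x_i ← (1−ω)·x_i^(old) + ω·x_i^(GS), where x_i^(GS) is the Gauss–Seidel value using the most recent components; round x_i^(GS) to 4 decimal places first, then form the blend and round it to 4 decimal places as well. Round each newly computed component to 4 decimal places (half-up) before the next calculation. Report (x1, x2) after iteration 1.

Iteration 1:
  x1: GS value = (-10 - (3)·0.0000) / (5) = -2.0000;  x1 ← (1−ω)·0.0000 + ω·-2.0000 = -2.4000
  x2: GS value = (12 - (2)·-2.4000) / (4) = 4.2000;  x2 ← (1−ω)·0.0000 + ω·4.2000 = 5.0400

(-2.4000, 5.0400)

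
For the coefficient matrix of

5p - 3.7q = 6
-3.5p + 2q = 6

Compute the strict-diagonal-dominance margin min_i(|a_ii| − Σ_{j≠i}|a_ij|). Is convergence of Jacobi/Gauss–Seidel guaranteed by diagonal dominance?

-1.5

row 1: |5| − (3.7) = 1.3
row 2: |2| − (3.5) = -1.5
minimum over rows = -1.5 → not strictly diagonally dominant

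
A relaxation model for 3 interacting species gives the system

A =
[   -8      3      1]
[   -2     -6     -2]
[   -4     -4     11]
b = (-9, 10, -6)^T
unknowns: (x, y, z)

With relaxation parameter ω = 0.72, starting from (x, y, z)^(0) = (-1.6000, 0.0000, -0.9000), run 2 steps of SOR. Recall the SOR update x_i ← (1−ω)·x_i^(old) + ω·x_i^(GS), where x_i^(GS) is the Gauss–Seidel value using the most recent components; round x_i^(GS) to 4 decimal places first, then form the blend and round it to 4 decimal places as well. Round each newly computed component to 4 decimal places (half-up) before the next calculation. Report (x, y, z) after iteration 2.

Iteration 1:
  x: GS value = (-9 - (3)·0.0000 - (1)·-0.9000) / (-8) = 1.0125;  x ← (1−ω)·-1.6000 + ω·1.0125 = 0.2810
  y: GS value = (10 - (-2)·0.2810 - (-2)·-0.9000) / (-6) = -1.4603;  y ← (1−ω)·0.0000 + ω·-1.4603 = -1.0514
  z: GS value = (-6 - (-4)·0.2810 - (-4)·-1.0514) / (11) = -0.8256;  z ← (1−ω)·-0.9000 + ω·-0.8256 = -0.8464
Iteration 2:
  x: GS value = (-9 - (3)·-1.0514 - (1)·-0.8464) / (-8) = 0.6249;  x ← (1−ω)·0.2810 + ω·0.6249 = 0.5286
  y: GS value = (10 - (-2)·0.5286 - (-2)·-0.8464) / (-6) = -1.5607;  y ← (1−ω)·-1.0514 + ω·-1.5607 = -1.4181
  z: GS value = (-6 - (-4)·0.5286 - (-4)·-1.4181) / (11) = -0.8689;  z ← (1−ω)·-0.8464 + ω·-0.8689 = -0.8626

(0.5286, -1.4181, -0.8626)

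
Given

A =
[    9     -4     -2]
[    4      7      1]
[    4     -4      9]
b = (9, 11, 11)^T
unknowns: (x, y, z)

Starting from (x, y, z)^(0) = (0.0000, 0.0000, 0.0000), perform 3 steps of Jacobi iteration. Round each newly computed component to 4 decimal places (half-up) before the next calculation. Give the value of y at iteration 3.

0.2348

Iteration 1:
  x = (9 - (-4)·0.0000 - (-2)·0.0000) / (9) = 1.0000
  y = (11 - (4)·0.0000 - (1)·0.0000) / (7) = 1.5714
  z = (11 - (4)·0.0000 - (-4)·0.0000) / (9) = 1.2222
Iteration 2:
  x = (9 - (-4)·1.5714 - (-2)·1.2222) / (9) = 1.9700
  y = (11 - (4)·1.0000 - (1)·1.2222) / (7) = 0.8254
  z = (11 - (4)·1.0000 - (-4)·1.5714) / (9) = 1.4762
Iteration 3:
  x = (9 - (-4)·0.8254 - (-2)·1.4762) / (9) = 1.6949
  y = (11 - (4)·1.9700 - (1)·1.4762) / (7) = 0.2348
  z = (11 - (4)·1.9700 - (-4)·0.8254) / (9) = 0.7135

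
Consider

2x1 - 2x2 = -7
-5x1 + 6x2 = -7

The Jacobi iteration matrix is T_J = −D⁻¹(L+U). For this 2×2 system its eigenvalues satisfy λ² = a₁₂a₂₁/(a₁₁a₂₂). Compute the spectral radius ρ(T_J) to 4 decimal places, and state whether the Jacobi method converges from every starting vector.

a₁₂a₂₁/(a₁₁a₂₂) = (-2)·(-5) / ((2)·(6)) = 0.833333
ρ = √|0.833333| = √0.833333 = 0.9129
ρ < 1, so Jacobi converges

0.9129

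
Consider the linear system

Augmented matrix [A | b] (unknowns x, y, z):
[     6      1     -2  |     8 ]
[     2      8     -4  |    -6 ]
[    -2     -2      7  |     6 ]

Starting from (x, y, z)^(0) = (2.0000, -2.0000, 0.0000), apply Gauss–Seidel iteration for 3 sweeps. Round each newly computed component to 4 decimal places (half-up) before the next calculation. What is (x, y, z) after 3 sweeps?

(1.8474, -0.6196, 1.2079)

Iteration 1:
  x = (8 - (1)·-2.0000 - (-2)·0.0000) / (6) = 1.6667
  y = (-6 - (2)·1.6667 - (-4)·0.0000) / (8) = -1.1667
  z = (6 - (-2)·1.6667 - (-2)·-1.1667) / (7) = 1.0000
Iteration 2:
  x = (8 - (1)·-1.1667 - (-2)·1.0000) / (6) = 1.8611
  y = (-6 - (2)·1.8611 - (-4)·1.0000) / (8) = -0.7153
  z = (6 - (-2)·1.8611 - (-2)·-0.7153) / (7) = 1.1845
Iteration 3:
  x = (8 - (1)·-0.7153 - (-2)·1.1845) / (6) = 1.8474
  y = (-6 - (2)·1.8474 - (-4)·1.1845) / (8) = -0.6196
  z = (6 - (-2)·1.8474 - (-2)·-0.6196) / (7) = 1.2079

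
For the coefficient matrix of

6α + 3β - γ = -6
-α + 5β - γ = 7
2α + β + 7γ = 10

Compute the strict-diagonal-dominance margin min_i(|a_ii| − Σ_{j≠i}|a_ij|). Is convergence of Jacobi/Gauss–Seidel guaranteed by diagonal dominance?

2

row 1: |6| − (3+1) = 2
row 2: |5| − (1+1) = 3
row 3: |7| − (2+1) = 4
minimum over rows = 2 → strictly diagonally dominant (convergence guaranteed)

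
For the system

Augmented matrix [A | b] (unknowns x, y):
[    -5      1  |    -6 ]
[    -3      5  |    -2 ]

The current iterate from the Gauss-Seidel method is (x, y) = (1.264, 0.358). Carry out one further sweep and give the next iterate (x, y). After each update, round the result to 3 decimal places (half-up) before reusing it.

(1.272, 0.363)

One sweep:
  x = (-6 - (1)·0.358) / (-5) = 1.272
  y = (-2 - (-3)·1.272) / (5) = 0.363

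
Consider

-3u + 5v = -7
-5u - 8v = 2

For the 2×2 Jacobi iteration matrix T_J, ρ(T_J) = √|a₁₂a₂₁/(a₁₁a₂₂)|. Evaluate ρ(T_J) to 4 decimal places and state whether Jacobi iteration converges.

1.0206

a₁₂a₂₁/(a₁₁a₂₂) = (5)·(-5) / ((-3)·(-8)) = -1.041667
ρ = √|-1.041667| = √1.041667 = 1.0206
ρ > 1, so Jacobi diverges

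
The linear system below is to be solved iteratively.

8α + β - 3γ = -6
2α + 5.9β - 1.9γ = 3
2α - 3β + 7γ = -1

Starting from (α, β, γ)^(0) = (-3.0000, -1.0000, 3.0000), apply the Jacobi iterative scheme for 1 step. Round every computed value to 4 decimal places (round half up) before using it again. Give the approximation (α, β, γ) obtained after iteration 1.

Iteration 1:
  α = (-6 - (1)·-1.0000 - (-3)·3.0000) / (8) = 0.5000
  β = (3 - (2)·-3.0000 - (-1.9)·3.0000) / (5.9) = 2.4915
  γ = (-1 - (2)·-3.0000 - (-3)·-1.0000) / (7) = 0.2857

(0.5000, 2.4915, 0.2857)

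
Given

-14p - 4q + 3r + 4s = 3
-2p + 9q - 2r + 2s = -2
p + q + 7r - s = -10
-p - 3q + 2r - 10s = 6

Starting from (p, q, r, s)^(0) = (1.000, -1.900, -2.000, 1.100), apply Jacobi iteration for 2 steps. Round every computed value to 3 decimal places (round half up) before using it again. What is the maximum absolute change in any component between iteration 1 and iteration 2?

0.628

Iteration 1:
  p = (3 - (-4)·-1.900 - (3)·-2.000 - (4)·1.100) / (-14) = 0.214
  q = (-2 - (-2)·1.000 - (-2)·-2.000 - (2)·1.100) / (9) = -0.689
  r = (-10 - (1)·1.000 - (1)·-1.900 - (-1)·1.100) / (7) = -1.143
  s = (6 - (-1)·1.000 - (-3)·-1.900 - (2)·-2.000) / (-10) = -0.530
Iteration 2:
  p = (3 - (-4)·-0.689 - (3)·-1.143 - (4)·-0.530) / (-14) = -0.414
  q = (-2 - (-2)·0.214 - (-2)·-1.143 - (2)·-0.530) / (9) = -0.311
  r = (-10 - (1)·0.214 - (1)·-0.689 - (-1)·-0.530) / (7) = -1.436
  s = (6 - (-1)·0.214 - (-3)·-0.689 - (2)·-1.143) / (-10) = -0.643
Change: (-0.628, 0.378, -0.293, -0.113) → max |·| = 0.628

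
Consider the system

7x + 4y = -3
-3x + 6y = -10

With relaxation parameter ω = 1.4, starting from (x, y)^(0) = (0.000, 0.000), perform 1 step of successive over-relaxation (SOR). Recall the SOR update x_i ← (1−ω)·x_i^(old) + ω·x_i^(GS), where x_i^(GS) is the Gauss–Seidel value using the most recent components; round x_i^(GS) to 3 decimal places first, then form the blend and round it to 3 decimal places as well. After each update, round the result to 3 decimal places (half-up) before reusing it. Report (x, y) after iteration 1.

Iteration 1:
  x: GS value = (-3 - (4)·0.000) / (7) = -0.429;  x ← (1−ω)·0.000 + ω·-0.429 = -0.601
  y: GS value = (-10 - (-3)·-0.601) / (6) = -1.967;  y ← (1−ω)·0.000 + ω·-1.967 = -2.754

(-0.601, -2.754)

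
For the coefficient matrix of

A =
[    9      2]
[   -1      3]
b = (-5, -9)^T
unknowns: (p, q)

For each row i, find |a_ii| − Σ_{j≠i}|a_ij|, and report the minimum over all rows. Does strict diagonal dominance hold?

row 1: |9| − (2) = 7
row 2: |3| − (1) = 2
minimum over rows = 2 → strictly diagonally dominant (convergence guaranteed)

2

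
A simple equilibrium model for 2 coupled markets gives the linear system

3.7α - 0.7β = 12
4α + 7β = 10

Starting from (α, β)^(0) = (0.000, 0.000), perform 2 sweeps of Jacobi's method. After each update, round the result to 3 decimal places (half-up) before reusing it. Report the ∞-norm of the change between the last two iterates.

Iteration 1:
  α = (12 - (-0.7)·0.000) / (3.7) = 3.243
  β = (10 - (4)·0.000) / (7) = 1.429
Iteration 2:
  α = (12 - (-0.7)·1.429) / (3.7) = 3.514
  β = (10 - (4)·3.243) / (7) = -0.425
Change: (0.271, -1.854) → max |·| = 1.854

1.854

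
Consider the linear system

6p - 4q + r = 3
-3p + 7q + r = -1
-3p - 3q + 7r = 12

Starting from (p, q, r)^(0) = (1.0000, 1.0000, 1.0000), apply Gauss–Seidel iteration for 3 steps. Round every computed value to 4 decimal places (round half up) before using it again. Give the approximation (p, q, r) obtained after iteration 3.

Iteration 1:
  p = (3 - (-4)·1.0000 - (1)·1.0000) / (6) = 1.0000
  q = (-1 - (-3)·1.0000 - (1)·1.0000) / (7) = 0.1429
  r = (12 - (-3)·1.0000 - (-3)·0.1429) / (7) = 2.2041
Iteration 2:
  p = (3 - (-4)·0.1429 - (1)·2.2041) / (6) = 0.2279
  q = (-1 - (-3)·0.2279 - (1)·2.2041) / (7) = -0.3601
  r = (12 - (-3)·0.2279 - (-3)·-0.3601) / (7) = 1.6576
Iteration 3:
  p = (3 - (-4)·-0.3601 - (1)·1.6576) / (6) = -0.0163
  q = (-1 - (-3)·-0.0163 - (1)·1.6576) / (7) = -0.3866
  r = (12 - (-3)·-0.0163 - (-3)·-0.3866) / (7) = 1.5416

(-0.0163, -0.3866, 1.5416)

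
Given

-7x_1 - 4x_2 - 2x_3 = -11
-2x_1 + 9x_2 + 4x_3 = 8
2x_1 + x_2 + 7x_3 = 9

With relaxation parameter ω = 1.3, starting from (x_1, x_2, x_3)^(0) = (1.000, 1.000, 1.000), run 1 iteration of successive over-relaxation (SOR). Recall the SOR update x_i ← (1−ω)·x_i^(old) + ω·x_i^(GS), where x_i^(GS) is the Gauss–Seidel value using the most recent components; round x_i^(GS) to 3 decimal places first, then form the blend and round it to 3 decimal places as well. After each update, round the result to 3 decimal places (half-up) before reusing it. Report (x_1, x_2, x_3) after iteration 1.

Iteration 1:
  x_1: GS value = (-11 - (-4)·1.000 - (-2)·1.000) / (-7) = 0.714;  x_1 ← (1−ω)·1.000 + ω·0.714 = 0.628
  x_2: GS value = (8 - (-2)·0.628 - (4)·1.000) / (9) = 0.584;  x_2 ← (1−ω)·1.000 + ω·0.584 = 0.459
  x_3: GS value = (9 - (2)·0.628 - (1)·0.459) / (7) = 1.041;  x_3 ← (1−ω)·1.000 + ω·1.041 = 1.053

(0.628, 0.459, 1.053)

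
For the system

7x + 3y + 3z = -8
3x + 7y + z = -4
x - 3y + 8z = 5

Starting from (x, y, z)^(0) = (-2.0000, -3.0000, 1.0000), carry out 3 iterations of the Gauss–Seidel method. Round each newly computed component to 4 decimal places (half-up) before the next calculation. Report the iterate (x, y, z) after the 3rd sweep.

Iteration 1:
  x = (-8 - (3)·-3.0000 - (3)·1.0000) / (7) = -0.2857
  y = (-4 - (3)·-0.2857 - (1)·1.0000) / (7) = -0.5918
  z = (5 - (1)·-0.2857 - (-3)·-0.5918) / (8) = 0.4388
Iteration 2:
  x = (-8 - (3)·-0.5918 - (3)·0.4388) / (7) = -1.0773
  y = (-4 - (3)·-1.0773 - (1)·0.4388) / (7) = -0.1724
  z = (5 - (1)·-1.0773 - (-3)·-0.1724) / (8) = 0.6950
Iteration 3:
  x = (-8 - (3)·-0.1724 - (3)·0.6950) / (7) = -1.3668
  y = (-4 - (3)·-1.3668 - (1)·0.6950) / (7) = -0.0849
  z = (5 - (1)·-1.3668 - (-3)·-0.0849) / (8) = 0.7640

(-1.3668, -0.0849, 0.7640)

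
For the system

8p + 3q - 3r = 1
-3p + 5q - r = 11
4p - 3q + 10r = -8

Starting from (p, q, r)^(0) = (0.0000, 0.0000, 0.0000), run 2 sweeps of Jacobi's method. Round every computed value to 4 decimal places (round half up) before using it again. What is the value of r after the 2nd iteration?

-0.1900

Iteration 1:
  p = (1 - (3)·0.0000 - (-3)·0.0000) / (8) = 0.1250
  q = (11 - (-3)·0.0000 - (-1)·0.0000) / (5) = 2.2000
  r = (-8 - (4)·0.0000 - (-3)·0.0000) / (10) = -0.8000
Iteration 2:
  p = (1 - (3)·2.2000 - (-3)·-0.8000) / (8) = -1.0000
  q = (11 - (-3)·0.1250 - (-1)·-0.8000) / (5) = 2.1150
  r = (-8 - (4)·0.1250 - (-3)·2.2000) / (10) = -0.1900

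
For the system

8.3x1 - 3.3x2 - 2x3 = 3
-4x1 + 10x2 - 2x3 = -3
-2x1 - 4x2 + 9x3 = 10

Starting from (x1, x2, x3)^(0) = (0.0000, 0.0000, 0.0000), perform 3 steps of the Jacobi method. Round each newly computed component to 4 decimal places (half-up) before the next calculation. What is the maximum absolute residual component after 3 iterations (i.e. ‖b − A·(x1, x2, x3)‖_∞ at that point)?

0.9242

Iteration 1:
  x1 = (3 - (-3.3)·0.0000 - (-2)·0.0000) / (8.3) = 0.3614
  x2 = (-3 - (-4)·0.0000 - (-2)·0.0000) / (10) = -0.3000
  x3 = (10 - (-2)·0.0000 - (-4)·0.0000) / (9) = 1.1111
Iteration 2:
  x1 = (3 - (-3.3)·-0.3000 - (-2)·1.1111) / (8.3) = 0.5099
  x2 = (-3 - (-4)·0.3614 - (-2)·1.1111) / (10) = 0.0668
  x3 = (10 - (-2)·0.3614 - (-4)·-0.3000) / (9) = 1.0581
Iteration 3:
  x1 = (3 - (-3.3)·0.0668 - (-2)·1.0581) / (8.3) = 0.6430
  x2 = (-3 - (-4)·0.5099 - (-2)·1.0581) / (10) = 0.1156
  x3 = (10 - (-2)·0.5099 - (-4)·0.0668) / (9) = 1.2541
Residual b − A·x = (0.5528, 0.9242, 0.4615); ∞-norm = 0.9242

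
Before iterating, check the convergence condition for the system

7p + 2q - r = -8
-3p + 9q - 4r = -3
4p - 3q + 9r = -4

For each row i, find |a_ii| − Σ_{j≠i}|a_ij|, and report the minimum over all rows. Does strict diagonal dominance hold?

2

row 1: |7| − (2+1) = 4
row 2: |9| − (3+4) = 2
row 3: |9| − (4+3) = 2
minimum over rows = 2 → strictly diagonally dominant (convergence guaranteed)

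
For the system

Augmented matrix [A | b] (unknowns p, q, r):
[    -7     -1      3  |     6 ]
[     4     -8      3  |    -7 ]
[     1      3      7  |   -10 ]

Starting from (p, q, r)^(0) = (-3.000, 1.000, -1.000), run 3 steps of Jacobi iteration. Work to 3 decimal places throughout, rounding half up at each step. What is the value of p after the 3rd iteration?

-1.145

Iteration 1:
  p = (6 - (-1)·1.000 - (3)·-1.000) / (-7) = -1.429
  q = (-7 - (4)·-3.000 - (3)·-1.000) / (-8) = -1.000
  r = (-10 - (1)·-3.000 - (3)·1.000) / (7) = -1.429
Iteration 2:
  p = (6 - (-1)·-1.000 - (3)·-1.429) / (-7) = -1.327
  q = (-7 - (4)·-1.429 - (3)·-1.429) / (-8) = -0.375
  r = (-10 - (1)·-1.429 - (3)·-1.000) / (7) = -0.796
Iteration 3:
  p = (6 - (-1)·-0.375 - (3)·-0.796) / (-7) = -1.145
  q = (-7 - (4)·-1.327 - (3)·-0.796) / (-8) = -0.087
  r = (-10 - (1)·-1.327 - (3)·-0.375) / (7) = -1.078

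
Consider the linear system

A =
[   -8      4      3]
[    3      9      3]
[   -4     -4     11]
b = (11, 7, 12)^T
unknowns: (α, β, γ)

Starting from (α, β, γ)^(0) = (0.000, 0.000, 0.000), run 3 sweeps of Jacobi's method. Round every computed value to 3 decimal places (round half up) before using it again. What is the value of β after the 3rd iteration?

Iteration 1:
  α = (11 - (4)·0.000 - (3)·0.000) / (-8) = -1.375
  β = (7 - (3)·0.000 - (3)·0.000) / (9) = 0.778
  γ = (12 - (-4)·0.000 - (-4)·0.000) / (11) = 1.091
Iteration 2:
  α = (11 - (4)·0.778 - (3)·1.091) / (-8) = -0.577
  β = (7 - (3)·-1.375 - (3)·1.091) / (9) = 0.872
  γ = (12 - (-4)·-1.375 - (-4)·0.778) / (11) = 0.874
Iteration 3:
  α = (11 - (4)·0.872 - (3)·0.874) / (-8) = -0.611
  β = (7 - (3)·-0.577 - (3)·0.874) / (9) = 0.679
  γ = (12 - (-4)·-0.577 - (-4)·0.872) / (11) = 1.198

0.679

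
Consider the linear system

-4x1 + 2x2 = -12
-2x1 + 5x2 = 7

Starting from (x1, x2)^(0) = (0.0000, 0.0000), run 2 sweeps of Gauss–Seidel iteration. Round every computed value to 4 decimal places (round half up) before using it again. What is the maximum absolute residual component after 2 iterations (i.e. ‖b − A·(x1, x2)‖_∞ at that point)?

Iteration 1:
  x1 = (-12 - (2)·0.0000) / (-4) = 3.0000
  x2 = (7 - (-2)·3.0000) / (5) = 2.6000
Iteration 2:
  x1 = (-12 - (2)·2.6000) / (-4) = 4.3000
  x2 = (7 - (-2)·4.3000) / (5) = 3.1200
Residual b − A·x = (-1.0400, 0.0000); ∞-norm = 1.0400

1.0400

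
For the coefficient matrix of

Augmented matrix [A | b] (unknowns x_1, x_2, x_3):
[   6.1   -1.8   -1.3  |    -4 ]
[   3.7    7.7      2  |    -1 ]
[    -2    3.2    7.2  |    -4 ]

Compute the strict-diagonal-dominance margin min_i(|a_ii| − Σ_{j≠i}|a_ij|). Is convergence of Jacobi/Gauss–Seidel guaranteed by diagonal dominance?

row 1: |6.1| − (1.8+1.3) = 3
row 2: |7.7| − (3.7+2) = 2
row 3: |7.2| − (2+3.2) = 2
minimum over rows = 2 → strictly diagonally dominant (convergence guaranteed)

2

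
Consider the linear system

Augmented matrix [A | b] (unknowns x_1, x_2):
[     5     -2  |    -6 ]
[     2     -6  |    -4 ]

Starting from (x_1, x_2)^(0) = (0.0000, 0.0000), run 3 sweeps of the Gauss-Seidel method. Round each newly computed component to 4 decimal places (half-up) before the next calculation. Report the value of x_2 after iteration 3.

0.3070

Iteration 1:
  x_1 = (-6 - (-2)·0.0000) / (5) = -1.2000
  x_2 = (-4 - (2)·-1.2000) / (-6) = 0.2667
Iteration 2:
  x_1 = (-6 - (-2)·0.2667) / (5) = -1.0933
  x_2 = (-4 - (2)·-1.0933) / (-6) = 0.3022
Iteration 3:
  x_1 = (-6 - (-2)·0.3022) / (5) = -1.0791
  x_2 = (-4 - (2)·-1.0791) / (-6) = 0.3070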